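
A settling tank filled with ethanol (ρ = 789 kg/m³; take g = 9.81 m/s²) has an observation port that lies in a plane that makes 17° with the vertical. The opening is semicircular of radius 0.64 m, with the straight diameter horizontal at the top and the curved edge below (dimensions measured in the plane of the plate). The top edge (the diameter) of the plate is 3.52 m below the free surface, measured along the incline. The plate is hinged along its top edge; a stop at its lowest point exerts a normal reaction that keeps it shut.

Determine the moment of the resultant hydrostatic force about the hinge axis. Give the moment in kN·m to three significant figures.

γ = ρg = 789 × 9.81 / 1000 = 7.74009 kN/m³.
The plate makes 17° with the vertical, i.e. θ = 90° − 17° = 73° to the horizontal. Measuring y along the incline from the free-surface line, vertical depth h = y·sinθ with sinθ = 0.956305.
The centroid of a semicircle lies 4r/(3π) = 0.271624 m from the diameter, here below the top edge, so y_c = 3.52 + 0.271624 = 3.79162 m and h_c = 3.79162 × 0.956305 = 3.62595 m.
A = πr²/2 = π × 0.64²/2 = 0.643398 m².
Resultant F = γ·h_c·A = 7.74009 × 3.62595 × 0.643398 = 18.0571 kN.
I_c = (π/8 − 8/(9π))·r⁴ = 0.109757 × 0.64⁴ = 0.0184142 m⁴.
Centre of pressure: y_p = y_c + I_c/(y_c·A) = 3.79162 + 0.0184142/(3.79162 × 0.643398) = 3.79162 + 0.00754829 = 3.79917 m along the plane.
The resultant acts 0.271624 + 0.00754829 = 0.279172 m (along the plate) below the hinge at the top edge, so the moment about the hinge is M = F × 0.279172 = 18.0571 × 0.279172 = 5.04104 kN·m.

M ≈ 5.04 kN·m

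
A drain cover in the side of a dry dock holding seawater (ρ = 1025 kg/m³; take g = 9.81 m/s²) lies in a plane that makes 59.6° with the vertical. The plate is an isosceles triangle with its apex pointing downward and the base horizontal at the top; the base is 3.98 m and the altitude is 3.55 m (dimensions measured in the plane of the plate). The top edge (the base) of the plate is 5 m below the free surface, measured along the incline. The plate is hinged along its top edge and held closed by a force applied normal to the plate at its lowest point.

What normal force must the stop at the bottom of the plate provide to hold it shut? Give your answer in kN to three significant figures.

P ≈ 81.2 kN

γ = ρg = 1025 × 9.81 / 1000 = 10.05525 kN/m³.
The plate makes 59.6° with the vertical, i.e. θ = 90° − 59.6° = 30.4° to the horizontal. Measuring y along the incline from the free-surface line, vertical depth h = y·sinθ with sinθ = 0.506034.
With the apex down, the centroid sits h/3 = 3.55/3 = 1.18333 m below the base (the top edge), so y_c = 5 + 1.18333 = 6.18333 m and h_c = 6.18333 × 0.506034 = 3.12898 m.
A = ½ × 3.98 × 3.55 = 7.0645 m².
Resultant F = γ·h_c·A = 10.05525 × 3.12898 × 7.0645 = 222.268 kN.
I_c = b·h³/36 = 3.98 × 3.55³/36 = 4.94613 m⁴.
Centre of pressure: y_p = y_c + I_c/(y_c·A) = 6.18333 + 4.94613/(6.18333 × 7.0645) = 6.18333 + 0.11323 = 6.29656 m along the plane.
The resultant acts 1.18333 + 0.11323 = 1.29656 m (along the plate) below the hinge at the top edge, so the moment about the hinge is M = F × 1.29656 = 222.268 × 1.29656 = 288.184 kN·m.
A normal force at the bottom, 3.55 m from the hinge, must supply this moment: P = 288.184/3.55 = 81.1786 kN.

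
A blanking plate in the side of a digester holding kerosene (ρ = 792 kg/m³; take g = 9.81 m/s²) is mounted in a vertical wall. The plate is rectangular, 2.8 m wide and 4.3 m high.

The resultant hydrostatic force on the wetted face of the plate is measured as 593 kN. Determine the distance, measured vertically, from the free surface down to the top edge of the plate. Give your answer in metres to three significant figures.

γ = ρg = 792 × 9.81 / 1000 = 7.76952 kN/m³.
A = 2.8 × 4.3 = 12.04 m².
From F = γ·h_c·A, the centroid depth is h_c = 593/(7.76952 × 12.04) = 6.33919 m.
The centroid lies 4.3/2 = 2.15 m below the top edge, so the top edge sits at h_top = 6.33919 − 2.15 = 4.18919 m below the surface.

d_top ≈ 4.19 m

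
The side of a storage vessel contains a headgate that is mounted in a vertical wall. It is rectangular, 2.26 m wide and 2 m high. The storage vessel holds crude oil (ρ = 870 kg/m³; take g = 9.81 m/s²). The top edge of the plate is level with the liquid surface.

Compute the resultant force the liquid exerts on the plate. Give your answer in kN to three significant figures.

F ≈ 38.6 kN

γ = ρg = 870 × 9.81 / 1000 = 8.5347 kN/m³.
The centroid lies 2/2 = 1 m below the top edge, so the centroid depth is h_c = 1 m.
A = 2.26 × 2 = 4.52 m².
Resultant F = γ·h_c·A = 8.5347 × 1 × 4.52 = 38.5768 kN.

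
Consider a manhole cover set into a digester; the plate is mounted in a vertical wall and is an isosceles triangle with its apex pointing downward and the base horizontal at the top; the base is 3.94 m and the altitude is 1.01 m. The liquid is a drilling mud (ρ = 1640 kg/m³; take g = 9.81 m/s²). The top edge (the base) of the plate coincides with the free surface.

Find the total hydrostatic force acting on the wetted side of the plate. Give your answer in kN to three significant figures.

F ≈ 10.8 kN

γ = ρg = 1640 × 9.81 / 1000 = 16.0884 kN/m³.
With the apex down, the centroid sits h/3 = 1.01/3 = 0.336667 m below the base (the top edge), so the centroid depth is h_c = 0.336667 m.
A = ½ × 3.94 × 1.01 = 1.9897 m².
Resultant F = γ·h_c·A = 16.0884 × 0.336667 × 1.9897 = 10.7771 kN.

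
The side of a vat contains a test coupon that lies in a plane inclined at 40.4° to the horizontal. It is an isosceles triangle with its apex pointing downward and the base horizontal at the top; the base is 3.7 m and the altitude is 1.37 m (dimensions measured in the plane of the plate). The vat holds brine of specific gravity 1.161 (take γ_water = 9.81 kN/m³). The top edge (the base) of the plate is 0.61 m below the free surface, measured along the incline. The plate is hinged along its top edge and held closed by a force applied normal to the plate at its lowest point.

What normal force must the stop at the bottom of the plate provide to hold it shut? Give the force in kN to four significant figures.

P ≈ 8.076 kN

γ = 1.161 × 9.81 = 11.38941 kN/m³.
Let θ = 40.4° be the plate's angle to the horizontal; measure y along the incline from where the plane meets the free surface. Vertical depth h = y·sinθ with sinθ = 0.648120.
With the apex down, the centroid sits h/3 = 1.37/3 = 0.456667 m below the base (the top edge), so y_c = 0.61 + 0.456667 = 1.06667 m and h_c = 1.06667 × 0.648120 = 0.69133 m.
A = ½ × 3.7 × 1.37 = 2.5345 m².
Resultant F = γ·h_c·A = 11.38941 × 0.69133 × 2.5345 = 19.9562 kN.
I_c = b·h³/36 = 3.7 × 1.37³/36 = 0.264278 m⁴.
Centre of pressure: y_p = y_c + I_c/(y_c·A) = 1.06667 + 0.264278/(1.06667 × 2.5345) = 1.06667 + 0.0977549 = 1.16442 m along the plane.
The resultant acts 0.456667 + 0.0977549 = 0.554422 m (along the plate) below the hinge at the top edge, so the moment about the hinge is M = F × 0.554422 = 19.9562 × 0.554422 = 11.0642 kN·m.
A normal force at the bottom, 1.37 m from the hinge, must supply this moment: P = 11.0642/1.37 = 8.07606 kN.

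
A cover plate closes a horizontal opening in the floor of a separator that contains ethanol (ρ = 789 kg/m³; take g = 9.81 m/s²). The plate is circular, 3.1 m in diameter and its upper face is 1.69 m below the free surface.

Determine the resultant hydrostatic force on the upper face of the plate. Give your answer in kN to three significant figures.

F ≈ 98.7 kN

γ = ρg = 789 × 9.81 / 1000 = 7.74009 kN/m³.
The plate is horizontal, so pressure is uniform at p = γ·h = 7.74009 × 1.69 = 13.0808 kN/m².
A = π(1.55)² = 7.54768 m².
F = p·A = 13.0808 × 7.54768 = 98.7297 kN.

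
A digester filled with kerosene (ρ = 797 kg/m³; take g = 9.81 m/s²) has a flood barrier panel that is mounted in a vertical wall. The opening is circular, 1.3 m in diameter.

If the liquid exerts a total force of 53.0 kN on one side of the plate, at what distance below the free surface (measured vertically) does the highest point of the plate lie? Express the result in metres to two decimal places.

d_top ≈ 4.46 m

γ = ρg = 797 × 9.81 / 1000 = 7.81857 kN/m³.
A = π(0.65)² = 1.32732 m².
From F = γ·h_c·A, the centroid depth is h_c = 53.0/(7.81857 × 1.32732) = 5.10708 m.
The centroid is at the centre, 0.65 m below the top of the plate, so the highest point sits at h_top = 5.10708 − 0.65 = 4.45708 m below the surface.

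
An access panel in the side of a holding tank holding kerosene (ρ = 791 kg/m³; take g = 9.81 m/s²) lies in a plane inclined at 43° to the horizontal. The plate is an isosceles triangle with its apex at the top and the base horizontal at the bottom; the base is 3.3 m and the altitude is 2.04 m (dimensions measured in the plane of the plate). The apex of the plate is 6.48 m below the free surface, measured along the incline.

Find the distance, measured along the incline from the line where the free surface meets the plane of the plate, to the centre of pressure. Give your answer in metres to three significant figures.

y_p = 7.87 m

γ = ρg = 791 × 9.81 / 1000 = 7.75971 kN/m³.
Let θ = 43° be the plate's angle to the horizontal; measure y along the incline from where the plane meets the free surface. Vertical depth h = y·sinθ with sinθ = 0.681998.
With the apex up, the centroid sits 2h/3 = 2 × 2.04/3 = 1.36 m below the apex, so y_c = 6.48 + 1.36 = 7.84 m and h_c = 7.84 × 0.681998 = 5.34686 m.
A = ½ × 3.3 × 2.04 = 3.366 m².
Resultant F = γ·h_c·A = 7.75971 × 5.34686 × 3.366 = 139.656 kN.
I_c = b·h³/36 = 3.3 × 2.04³/36 = 0.778219 m⁴.
Centre of pressure: y_p = y_c + I_c/(y_c·A) = 7.84 + 0.778219/(7.84 × 3.366) = 7.84 + 0.0294898 = 7.86949 m along the plane.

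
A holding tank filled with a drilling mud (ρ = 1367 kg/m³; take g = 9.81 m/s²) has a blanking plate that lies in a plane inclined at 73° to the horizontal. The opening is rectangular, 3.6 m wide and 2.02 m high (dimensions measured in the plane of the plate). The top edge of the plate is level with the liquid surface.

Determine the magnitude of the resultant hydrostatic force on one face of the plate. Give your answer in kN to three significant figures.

γ = ρg = 1367 × 9.81 / 1000 = 13.41027 kN/m³.
Let θ = 73° be the plate's angle to the horizontal; measure y along the incline from where the plane meets the free surface. Vertical depth h = y·sinθ with sinθ = 0.956305.
The centroid lies 2.02/2 = 1.01 m below the top edge, so y_c = 1.01 m and h_c = 1.01 × 0.956305 = 0.965868 m.
A = 3.6 × 2.02 = 7.272 m².
Resultant F = γ·h_c·A = 13.41027 × 0.965868 × 7.272 = 94.1909 kN.

F ≈ 94.2 kN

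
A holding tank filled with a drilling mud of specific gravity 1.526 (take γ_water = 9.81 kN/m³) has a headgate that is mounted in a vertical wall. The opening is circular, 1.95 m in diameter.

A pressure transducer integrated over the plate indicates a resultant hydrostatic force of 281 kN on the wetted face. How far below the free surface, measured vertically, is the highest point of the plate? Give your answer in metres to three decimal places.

d_top ≈ 5.310 m

γ = 1.526 × 9.81 = 14.97006 kN/m³.
A = π(0.975)² = 2.98648 m².
From F = γ·h_c·A, the centroid depth is h_c = 281/(14.97006 × 2.98648) = 6.28526 m.
The centroid is at the centre, 0.975 m below the top of the plate, so the highest point sits at h_top = 6.28526 − 0.975 = 5.31026 m below the surface.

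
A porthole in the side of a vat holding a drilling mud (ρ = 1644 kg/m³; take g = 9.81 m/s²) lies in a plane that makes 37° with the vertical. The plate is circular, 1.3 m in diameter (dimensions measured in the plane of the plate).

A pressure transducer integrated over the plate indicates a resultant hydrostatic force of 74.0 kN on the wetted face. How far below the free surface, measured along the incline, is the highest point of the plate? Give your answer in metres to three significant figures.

γ = ρg = 1644 × 9.81 / 1000 = 16.12764 kN/m³.
A = π(0.65)² = 1.32732 m².
From F = γ·h_c·A, the centroid depth is h_c = 74.0/(16.12764 × 1.32732) = 3.45689 m.
The plate makes 37° with the vertical, i.e. θ = 90° − 37° = 53° to the horizontal. Measuring y along the incline from the free-surface line, vertical depth h = y·sinθ with sinθ = 0.798636.
Along the incline, y_c = h_c/sinθ = 3.45689/0.798636 = 4.32849 m.
The centroid is at the centre, 0.65 m below the top of the plate, so the highest point sits at y_top = 4.32849 − 0.65 = 3.67849 m along the incline.

y_top ≈ 3.68 m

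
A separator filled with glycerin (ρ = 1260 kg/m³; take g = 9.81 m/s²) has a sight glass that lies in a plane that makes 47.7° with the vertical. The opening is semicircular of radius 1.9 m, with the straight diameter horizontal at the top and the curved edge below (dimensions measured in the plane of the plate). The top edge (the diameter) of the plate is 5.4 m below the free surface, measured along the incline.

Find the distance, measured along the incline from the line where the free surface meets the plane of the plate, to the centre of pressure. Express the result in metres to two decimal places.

y_p = 6.25 m

γ = ρg = 1260 × 9.81 / 1000 = 12.3606 kN/m³.
The plate makes 47.7° with the vertical, i.e. θ = 90° − 47.7° = 42.3° to the horizontal. Measuring y along the incline from the free-surface line, vertical depth h = y·sinθ with sinθ = 0.673013.
The centroid of a semicircle lies 4r/(3π) = 0.806385 m from the diameter, here below the top edge, so y_c = 5.4 + 0.806385 = 6.20639 m and h_c = 6.20639 × 0.673013 = 4.17698 m.
A = πr²/2 = π × 1.9²/2 = 5.67057 m².
Resultant F = γ·h_c·A = 12.3606 × 4.17698 × 5.67057 = 292.771 kN.
I_c = (π/8 − 8/(9π))·r⁴ = 0.109757 × 1.9⁴ = 1.43036 m⁴.
Centre of pressure: y_p = y_c + I_c/(y_c·A) = 6.20639 + 1.43036/(6.20639 × 5.67057) = 6.20639 + 0.0406424 = 6.24703 m along the plane.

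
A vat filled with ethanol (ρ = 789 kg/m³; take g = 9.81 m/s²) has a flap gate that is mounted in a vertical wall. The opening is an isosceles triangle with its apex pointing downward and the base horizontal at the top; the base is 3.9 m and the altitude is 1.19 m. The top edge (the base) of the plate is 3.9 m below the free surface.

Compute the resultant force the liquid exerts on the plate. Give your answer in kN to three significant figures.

F ≈ 77.2 kN

γ = ρg = 789 × 9.81 / 1000 = 7.74009 kN/m³.
With the apex down, the centroid sits h/3 = 1.19/3 = 0.396667 m below the base (the top edge), so the centroid depth is h_c = 3.9 + 0.396667 = 4.29667 m.
A = ½ × 3.9 × 1.19 = 2.3205 m².
Resultant F = γ·h_c·A = 7.74009 × 4.29667 × 2.3205 = 77.172 kN.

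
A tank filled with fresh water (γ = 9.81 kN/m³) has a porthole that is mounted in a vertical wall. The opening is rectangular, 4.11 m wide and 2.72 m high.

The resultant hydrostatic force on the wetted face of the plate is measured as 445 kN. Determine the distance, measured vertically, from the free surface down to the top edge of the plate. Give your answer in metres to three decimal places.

d_top ≈ 2.698 m

γ = 9.81 kN/m³.
A = 4.11 × 2.72 = 11.1792 m².
From F = γ·h_c·A, the centroid depth is h_c = 445/(9.81 × 11.1792) = 4.0577 m.
The centroid lies 2.72/2 = 1.36 m below the top edge, so the top edge sits at h_top = 4.0577 − 1.36 = 2.6977 m below the surface.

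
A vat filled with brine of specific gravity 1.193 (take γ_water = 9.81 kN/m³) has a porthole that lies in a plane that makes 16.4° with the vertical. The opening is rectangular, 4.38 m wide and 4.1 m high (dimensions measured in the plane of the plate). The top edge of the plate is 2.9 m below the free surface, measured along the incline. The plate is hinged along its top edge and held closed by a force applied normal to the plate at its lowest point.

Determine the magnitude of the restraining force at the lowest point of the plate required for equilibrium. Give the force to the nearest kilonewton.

P ≈ 568 kN

γ = 1.193 × 9.81 = 11.70333 kN/m³.
The plate makes 16.4° with the vertical, i.e. θ = 90° − 16.4° = 73.6° to the horizontal. Measuring y along the incline from the free-surface line, vertical depth h = y·sinθ with sinθ = 0.959314.
The centroid lies 4.1/2 = 2.05 m below the top edge, so y_c = 2.9 + 2.05 = 4.95 m and h_c = 4.95 × 0.959314 = 4.7486 m.
A = 4.38 × 4.1 = 17.958 m².
Resultant F = γ·h_c·A = 11.70333 × 4.7486 × 17.958 = 998.006 kN.
I_c = b·h³/12 = 4.38 × 4.1³/12 = 25.1562 m⁴.
Centre of pressure: y_p = y_c + I_c/(y_c·A) = 4.95 + 25.1562/(4.95 × 17.958) = 4.95 + 0.282997 = 5.233 m along the plane.
The resultant acts 2.05 + 0.282997 = 2.333 m (along the plate) below the hinge at the top edge, so the moment about the hinge is M = F × 2.333 = 998.006 × 2.333 = 2328.35 kN·m.
A normal force at the bottom, 4.1 m from the hinge, must supply this moment: P = 2328.35/4.1 = 567.89 kN.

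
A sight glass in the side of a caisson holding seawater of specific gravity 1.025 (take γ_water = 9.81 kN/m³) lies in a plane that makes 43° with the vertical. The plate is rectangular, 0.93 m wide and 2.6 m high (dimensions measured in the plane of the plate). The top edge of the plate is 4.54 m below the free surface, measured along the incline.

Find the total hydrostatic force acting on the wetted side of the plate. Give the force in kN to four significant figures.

F ≈ 103.8 kN

γ = 1.025 × 9.81 = 10.05525 kN/m³.
The plate makes 43° with the vertical, i.e. θ = 90° − 43° = 47° to the horizontal. Measuring y along the incline from the free-surface line, vertical depth h = y·sinθ with sinθ = 0.731354.
The centroid lies 2.6/2 = 1.3 m below the top edge, so y_c = 4.54 + 1.3 = 5.84 m and h_c = 5.84 × 0.731354 = 4.27111 m.
A = 0.93 × 2.6 = 2.418 m².
Resultant F = γ·h_c·A = 10.05525 × 4.27111 × 2.418 = 103.846 kN.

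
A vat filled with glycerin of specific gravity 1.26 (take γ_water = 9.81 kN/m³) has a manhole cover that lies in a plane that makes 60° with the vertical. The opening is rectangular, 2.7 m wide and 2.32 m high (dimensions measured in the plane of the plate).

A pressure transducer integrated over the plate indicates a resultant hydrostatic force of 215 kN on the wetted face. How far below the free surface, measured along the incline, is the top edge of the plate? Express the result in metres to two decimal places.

y_top ≈ 4.39 m

γ = 1.26 × 9.81 = 12.3606 kN/m³.
A = 2.7 × 2.32 = 6.264 m².
From F = γ·h_c·A, the centroid depth is h_c = 215/(12.3606 × 6.264) = 2.77682 m.
The plate makes 60° with the vertical, i.e. θ = 90° − 60° = 30° to the horizontal. Measuring y along the incline from the free-surface line, vertical depth h = y·sinθ with sinθ = 0.500000.
Along the incline, y_c = h_c/sinθ = 2.77682/0.500000 = 5.55364 m.
The centroid lies 2.32/2 = 1.16 m below the top edge, so the top edge sits at y_top = 5.55364 − 1.16 = 4.39364 m along the incline.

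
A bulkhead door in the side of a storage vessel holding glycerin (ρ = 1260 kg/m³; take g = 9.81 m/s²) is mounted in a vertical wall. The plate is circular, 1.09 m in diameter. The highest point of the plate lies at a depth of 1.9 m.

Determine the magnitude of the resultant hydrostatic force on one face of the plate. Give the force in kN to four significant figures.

γ = ρg = 1260 × 9.81 / 1000 = 12.3606 kN/m³.
The centroid is at the centre, 0.545 m below the top of the plate, so the centroid depth is h_c = 1.9 + 0.545 = 2.445 m.
A = π(0.545)² = 0.933132 m².
Resultant F = γ·h_c·A = 12.3606 × 2.445 × 0.933132 = 28.2008 kN.

F ≈ 28.20 kN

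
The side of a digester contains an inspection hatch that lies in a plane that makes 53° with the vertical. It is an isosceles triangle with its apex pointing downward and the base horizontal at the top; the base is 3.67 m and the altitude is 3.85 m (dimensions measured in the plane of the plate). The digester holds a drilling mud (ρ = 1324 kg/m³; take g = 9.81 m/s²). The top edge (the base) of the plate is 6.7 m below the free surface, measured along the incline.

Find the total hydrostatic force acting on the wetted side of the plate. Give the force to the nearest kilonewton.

γ = ρg = 1324 × 9.81 / 1000 = 12.98844 kN/m³.
The plate makes 53° with the vertical, i.e. θ = 90° − 53° = 37° to the horizontal. Measuring y along the incline from the free-surface line, vertical depth h = y·sinθ with sinθ = 0.601815.
With the apex down, the centroid sits h/3 = 3.85/3 = 1.28333 m below the base (the top edge), so y_c = 6.7 + 1.28333 = 7.98333 m and h_c = 7.98333 × 0.601815 = 4.80449 m.
A = ½ × 3.67 × 3.85 = 7.06475 m².
Resultant F = γ·h_c·A = 12.98844 × 4.80449 × 7.06475 = 440.86 kN.

F ≈ 441 kN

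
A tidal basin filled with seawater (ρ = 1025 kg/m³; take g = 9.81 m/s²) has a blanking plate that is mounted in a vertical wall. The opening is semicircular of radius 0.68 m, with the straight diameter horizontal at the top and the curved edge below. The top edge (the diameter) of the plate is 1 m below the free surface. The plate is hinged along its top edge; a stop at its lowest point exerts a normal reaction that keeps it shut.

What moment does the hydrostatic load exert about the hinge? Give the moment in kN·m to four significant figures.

M ≈ 2.952 kN·m

γ = ρg = 1025 × 9.81 / 1000 = 10.05525 kN/m³.
The centroid of a semicircle lies 4r/(3π) = 0.288601 m from the diameter, here below the top edge, so the centroid depth is h_c = 1 + 0.288601 = 1.2886 m.
A = πr²/2 = π × 0.68²/2 = 0.726336 m².
Resultant F = γ·h_c·A = 10.05525 × 1.2886 × 0.726336 = 9.41128 kN.
I_c = (π/8 − 8/(9π))·r⁴ = 0.109757 × 0.68⁴ = 0.0234676 m⁴.
Centre of pressure: y_p = y_c + I_c/(y_c·A) = 1.2886 + 0.0234676/(1.2886 × 0.726336) = 1.2886 + 0.0250734 = 1.31367 m along the plane.
The resultant acts 0.288601 + 0.0250734 = 0.313674 m (along the plate) below the hinge at the top edge, so the moment about the hinge is M = F × 0.313674 = 9.41128 × 0.313674 = 2.95207 kN·m.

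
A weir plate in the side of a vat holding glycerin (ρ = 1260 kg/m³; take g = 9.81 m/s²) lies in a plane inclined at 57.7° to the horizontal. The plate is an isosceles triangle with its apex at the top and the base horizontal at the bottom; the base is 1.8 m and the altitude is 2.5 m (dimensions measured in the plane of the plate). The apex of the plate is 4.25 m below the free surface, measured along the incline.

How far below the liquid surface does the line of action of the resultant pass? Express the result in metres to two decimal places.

h_p = 5.05 m

γ = ρg = 1260 × 9.81 / 1000 = 12.3606 kN/m³.
Let θ = 57.7° be the plate's angle to the horizontal; measure y along the incline from where the plane meets the free surface. Vertical depth h = y·sinθ with sinθ = 0.845262.
With the apex up, the centroid sits 2h/3 = 2 × 2.5/3 = 1.66667 m below the apex, so y_c = 4.25 + 1.66667 = 5.91667 m and h_c = 5.91667 × 0.845262 = 5.00114 m.
A = ½ × 1.8 × 2.5 = 2.25 m².
Resultant F = γ·h_c·A = 12.3606 × 5.00114 × 2.25 = 139.088 kN.
I_c = b·h³/36 = 1.8 × 2.5³/36 = 0.78125 m⁴.
Centre of pressure: y_p = y_c + I_c/(y_c·A) = 5.91667 + 0.78125/(5.91667 × 2.25) = 5.91667 + 0.0586854 = 5.97536 m along the plane.
Vertically, h_p = y_p·sinθ = 5.97536 × 0.845262 = 5.05074 m.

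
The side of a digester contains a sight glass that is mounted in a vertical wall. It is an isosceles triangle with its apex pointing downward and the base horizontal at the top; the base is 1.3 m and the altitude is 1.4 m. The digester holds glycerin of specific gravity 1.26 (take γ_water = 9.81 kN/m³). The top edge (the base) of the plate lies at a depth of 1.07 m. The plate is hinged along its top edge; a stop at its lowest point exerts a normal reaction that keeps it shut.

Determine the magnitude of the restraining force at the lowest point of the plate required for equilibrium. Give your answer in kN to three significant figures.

P ≈ 6.64 kN

γ = 1.26 × 9.81 = 12.3606 kN/m³.
With the apex down, the centroid sits h/3 = 1.4/3 = 0.466667 m below the base (the top edge), so the centroid depth is h_c = 1.07 + 0.466667 = 1.53667 m.
A = ½ × 1.3 × 1.4 = 0.91 m².
Resultant F = γ·h_c·A = 12.3606 × 1.53667 × 0.91 = 17.2847 kN.
I_c = b·h³/36 = 1.3 × 1.4³/36 = 0.0990889 m⁴.
Centre of pressure: y_p = y_c + I_c/(y_c·A) = 1.53667 + 0.0990889/(1.53667 × 0.91) = 1.53667 + 0.0708603 = 1.60753 m along the plane.
The resultant acts 0.466667 + 0.0708603 = 0.537527 m (along the plate) below the hinge at the top edge, so the moment about the hinge is M = F × 0.537527 = 17.2847 × 0.537527 = 9.29099 kN·m.
A normal force at the bottom, 1.4 m from the hinge, must supply this moment: P = 9.29099/1.4 = 6.63642 kN.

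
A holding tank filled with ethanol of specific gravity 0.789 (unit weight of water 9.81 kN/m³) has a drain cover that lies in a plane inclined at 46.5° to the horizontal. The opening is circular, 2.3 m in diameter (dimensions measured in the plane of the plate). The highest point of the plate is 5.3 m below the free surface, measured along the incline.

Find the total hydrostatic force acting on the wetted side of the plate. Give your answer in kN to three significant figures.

γ = 0.789 × 9.81 = 7.74009 kN/m³.
Let θ = 46.5° be the plate's angle to the horizontal; measure y along the incline from where the plane meets the free surface. Vertical depth h = y·sinθ with sinθ = 0.725374.
The centroid is at the centre, 1.15 m below the top of the plate, so y_c = 5.3 + 1.15 = 6.45 m and h_c = 6.45 × 0.725374 = 4.67866 m.
A = π(1.15)² = 4.15476 m².
Resultant F = γ·h_c·A = 7.74009 × 4.67866 × 4.15476 = 150.457 kN.

F ≈ 150 kN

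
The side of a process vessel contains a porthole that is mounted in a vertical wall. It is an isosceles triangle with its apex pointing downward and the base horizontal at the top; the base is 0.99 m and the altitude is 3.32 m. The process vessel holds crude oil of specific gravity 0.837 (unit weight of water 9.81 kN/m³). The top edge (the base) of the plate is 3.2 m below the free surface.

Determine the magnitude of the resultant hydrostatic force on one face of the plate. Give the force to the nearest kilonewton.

F ≈ 58 kN

γ = 0.837 × 9.81 = 8.21097 kN/m³.
With the apex down, the centroid sits h/3 = 3.32/3 = 1.10667 m below the base (the top edge), so the centroid depth is h_c = 3.2 + 1.10667 = 4.30667 m.
A = ½ × 0.99 × 3.32 = 1.6434 m².
Resultant F = γ·h_c·A = 8.21097 × 4.30667 × 1.6434 = 58.1138 kN.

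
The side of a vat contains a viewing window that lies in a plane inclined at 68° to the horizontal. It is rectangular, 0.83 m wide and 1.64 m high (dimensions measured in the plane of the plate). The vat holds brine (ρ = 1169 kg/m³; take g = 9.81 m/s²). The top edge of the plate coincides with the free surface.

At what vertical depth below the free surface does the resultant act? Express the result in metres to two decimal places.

γ = ρg = 1169 × 9.81 / 1000 = 11.46789 kN/m³.
Let θ = 68° be the plate's angle to the horizontal; measure y along the incline from where the plane meets the free surface. Vertical depth h = y·sinθ with sinθ = 0.927184.
The centroid lies 1.64/2 = 0.82 m below the top edge, so y_c = 0.82 m and h_c = 0.82 × 0.927184 = 0.760291 m.
A = 0.83 × 1.64 = 1.3612 m².
Resultant F = γ·h_c·A = 11.46789 × 0.760291 × 1.3612 = 11.8682 kN.
I_c = b·h³/12 = 0.83 × 1.64³/12 = 0.30509 m⁴.
Centre of pressure: y_p = y_c + I_c/(y_c·A) = 0.82 + 0.30509/(0.82 × 1.3612) = 0.82 + 0.273333 = 1.09333 m along the plane.
Vertically, h_p = y_p·sinθ = 1.09333 × 0.927184 = 1.01372 m.

h_p = 1.01 m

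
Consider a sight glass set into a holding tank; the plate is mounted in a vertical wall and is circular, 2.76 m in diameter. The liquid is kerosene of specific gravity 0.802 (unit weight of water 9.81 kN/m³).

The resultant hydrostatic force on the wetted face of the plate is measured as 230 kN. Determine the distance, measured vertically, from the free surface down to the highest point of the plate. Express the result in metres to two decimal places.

γ = 0.802 × 9.81 = 7.86762 kN/m³.
A = π(1.38)² = 5.98285 m².
From F = γ·h_c·A, the centroid depth is h_c = 230/(7.86762 × 5.98285) = 4.88626 m.
The centroid is at the centre, 1.38 m below the top of the plate, so the highest point sits at h_top = 4.88626 − 1.38 = 3.50626 m below the surface.

d_top ≈ 3.51 m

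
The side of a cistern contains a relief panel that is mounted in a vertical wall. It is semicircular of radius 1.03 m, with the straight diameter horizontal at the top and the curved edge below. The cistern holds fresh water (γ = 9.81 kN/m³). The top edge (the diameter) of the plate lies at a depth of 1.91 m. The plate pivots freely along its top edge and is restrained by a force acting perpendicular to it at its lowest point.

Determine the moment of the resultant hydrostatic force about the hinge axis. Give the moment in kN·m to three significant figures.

M ≈ 18.0 kN·m

γ = 9.81 kN/m³.
The centroid of a semicircle lies 4r/(3π) = 0.437146 m from the diameter, here below the top edge, so the centroid depth is h_c = 1.91 + 0.437146 = 2.34715 m.
A = πr²/2 = π × 1.03²/2 = 1.66646 m².
Resultant F = γ·h_c·A = 9.81 × 2.34715 × 1.66646 = 38.3711 kN.
I_c = (π/8 − 8/(9π))·r⁴ = 0.109757 × 1.03⁴ = 0.123532 m⁴.
Centre of pressure: y_p = y_c + I_c/(y_c·A) = 2.34715 + 0.123532/(2.34715 × 1.66646) = 2.34715 + 0.0315823 = 2.37873 m along the plane.
The resultant acts 0.437146 + 0.0315823 = 0.468728 m (along the plate) below the hinge at the top edge, so the moment about the hinge is M = F × 0.468728 = 38.3711 × 0.468728 = 17.9856 kN·m.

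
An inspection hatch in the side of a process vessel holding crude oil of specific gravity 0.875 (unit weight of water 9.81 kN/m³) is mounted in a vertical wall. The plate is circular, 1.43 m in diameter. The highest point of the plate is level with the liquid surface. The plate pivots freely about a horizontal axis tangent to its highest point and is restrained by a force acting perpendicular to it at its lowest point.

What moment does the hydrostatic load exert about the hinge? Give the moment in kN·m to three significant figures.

γ = 0.875 × 9.81 = 8.58375 kN/m³.
The centroid is at the centre, 0.715 m below the top of the plate, so the centroid depth is h_c = 0.715 m.
A = π(0.715)² = 1.60606 m².
Resultant F = γ·h_c·A = 8.58375 × 0.715 × 1.60606 = 9.857 kN.
I_c = πr⁴/4 = π × 0.715⁴/4 = 0.205265 m⁴.
Centre of pressure: y_p = y_c + I_c/(y_c·A) = 0.715 + 0.205265/(0.715 × 1.60606) = 0.715 + 0.17875 = 0.89375 m along the plane.
The resultant acts 0.715 + 0.17875 = 0.89375 m (along the plate) below the hinge at the top edge, so the moment about the hinge is M = F × 0.89375 = 9.857 × 0.89375 = 8.80969 kN·m.

M ≈ 8.81 kN·m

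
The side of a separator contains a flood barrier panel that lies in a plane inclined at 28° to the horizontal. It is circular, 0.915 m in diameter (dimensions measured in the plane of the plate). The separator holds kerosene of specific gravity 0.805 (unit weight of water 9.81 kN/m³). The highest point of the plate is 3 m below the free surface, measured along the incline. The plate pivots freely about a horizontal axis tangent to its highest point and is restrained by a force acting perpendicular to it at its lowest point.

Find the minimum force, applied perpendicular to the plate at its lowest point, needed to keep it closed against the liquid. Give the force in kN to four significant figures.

P ≈ 4.354 kN

γ = 0.805 × 9.81 = 7.89705 kN/m³.
Let θ = 28° be the plate's angle to the horizontal; measure y along the incline from where the plane meets the free surface. Vertical depth h = y·sinθ with sinθ = 0.469472.
The centroid is at the centre, 0.4575 m below the top of the plate, so y_c = 3 + 0.4575 = 3.4575 m and h_c = 3.4575 × 0.469472 = 1.6232 m.
A = π(0.4575)² = 0.657555 m².
Resultant F = γ·h_c·A = 7.89705 × 1.6232 × 0.657555 = 8.42886 kN.
I_c = πr⁴/4 = π × 0.4575⁴/4 = 0.0344076 m⁴.
Centre of pressure: y_p = y_c + I_c/(y_c·A) = 3.4575 + 0.0344076/(3.4575 × 0.657555) = 3.4575 + 0.0151342 = 3.47263 m along the plane.
The resultant acts 0.4575 + 0.0151342 = 0.472634 m (along the plate) below the hinge at the top edge, so the moment about the hinge is M = F × 0.472634 = 8.42886 × 0.472634 = 3.98377 kN·m.
A normal force at the bottom, 0.915 m from the hinge, must supply this moment: P = 3.98377/0.915 = 4.35385 kN.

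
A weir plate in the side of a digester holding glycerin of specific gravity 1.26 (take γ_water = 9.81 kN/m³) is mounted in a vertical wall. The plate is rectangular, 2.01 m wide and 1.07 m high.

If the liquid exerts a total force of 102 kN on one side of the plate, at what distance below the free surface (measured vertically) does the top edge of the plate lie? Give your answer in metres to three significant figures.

d_top ≈ 3.30 m

γ = 1.26 × 9.81 = 12.3606 kN/m³.
A = 2.01 × 1.07 = 2.1507 m².
From F = γ·h_c·A, the centroid depth is h_c = 102/(12.3606 × 2.1507) = 3.8369 m.
The centroid lies 1.07/2 = 0.535 m below the top edge, so the top edge sits at h_top = 3.8369 − 0.535 = 3.3019 m below the surface.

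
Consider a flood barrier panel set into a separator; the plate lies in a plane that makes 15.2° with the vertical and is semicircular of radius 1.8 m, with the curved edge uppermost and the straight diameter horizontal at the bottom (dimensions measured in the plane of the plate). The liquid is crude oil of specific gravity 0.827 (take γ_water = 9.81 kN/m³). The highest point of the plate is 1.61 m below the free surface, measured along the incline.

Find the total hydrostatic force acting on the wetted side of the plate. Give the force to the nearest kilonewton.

F ≈ 105 kN

γ = 0.827 × 9.81 = 8.11287 kN/m³.
The plate makes 15.2° with the vertical, i.e. θ = 90° − 15.2° = 74.8° to the horizontal. Measuring y along the incline from the free-surface line, vertical depth h = y·sinθ with sinθ = 0.965016.
The centroid lies 4r/(3π) = 0.763944 m above the diameter, so r − 4r/(3π) = 1.8 − 0.763944 = 1.03606 m below the topmost point, so y_c = 1.61 + 1.03606 = 2.64606 m and h_c = 2.64606 × 0.965016 = 2.55349 m.
A = πr²/2 = π × 1.8²/2 = 5.08938 m².
Resultant F = γ·h_c·A = 8.11287 × 2.55349 × 5.08938 = 105.432 kN.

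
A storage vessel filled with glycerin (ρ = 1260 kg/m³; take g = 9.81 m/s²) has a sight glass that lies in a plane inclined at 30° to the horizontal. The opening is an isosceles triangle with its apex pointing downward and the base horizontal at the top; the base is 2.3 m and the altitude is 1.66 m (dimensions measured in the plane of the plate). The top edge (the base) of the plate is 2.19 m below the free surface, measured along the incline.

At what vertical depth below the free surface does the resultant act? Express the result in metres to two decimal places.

γ = ρg = 1260 × 9.81 / 1000 = 12.3606 kN/m³.
Let θ = 30° be the plate's angle to the horizontal; measure y along the incline from where the plane meets the free surface. Vertical depth h = y·sinθ with sinθ = 0.500000.
With the apex down, the centroid sits h/3 = 1.66/3 = 0.553333 m below the base (the top edge), so y_c = 2.19 + 0.553333 = 2.74333 m and h_c = 2.74333 × 0.500000 = 1.37166 m.
A = ½ × 2.3 × 1.66 = 1.909 m².
Resultant F = γ·h_c·A = 12.3606 × 1.37166 × 1.909 = 32.3662 kN.
I_c = b·h³/36 = 2.3 × 1.66³/36 = 0.292247 m⁴.
Centre of pressure: y_p = y_c + I_c/(y_c·A) = 2.74333 + 0.292247/(2.74333 × 1.909) = 2.74333 + 0.0558041 = 2.79913 m along the plane.
Vertically, h_p = y_p·sinθ = 2.79913 × 0.500000 = 1.39956 m.

h_p = 1.40 m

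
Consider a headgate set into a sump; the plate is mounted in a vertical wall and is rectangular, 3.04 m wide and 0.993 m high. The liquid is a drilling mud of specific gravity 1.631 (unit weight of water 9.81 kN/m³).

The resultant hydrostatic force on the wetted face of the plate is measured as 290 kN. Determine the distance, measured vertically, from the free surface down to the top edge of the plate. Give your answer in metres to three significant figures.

d_top ≈ 5.51 m

γ = 1.631 × 9.81 = 16.00011 kN/m³.
A = 3.04 × 0.993 = 3.01872 m².
From F = γ·h_c·A, the centroid depth is h_c = 290/(16.00011 × 3.01872) = 6.00416 m.
The centroid lies 0.993/2 = 0.4965 m below the top edge, so the top edge sits at h_top = 6.00416 − 0.4965 = 5.50766 m below the surface.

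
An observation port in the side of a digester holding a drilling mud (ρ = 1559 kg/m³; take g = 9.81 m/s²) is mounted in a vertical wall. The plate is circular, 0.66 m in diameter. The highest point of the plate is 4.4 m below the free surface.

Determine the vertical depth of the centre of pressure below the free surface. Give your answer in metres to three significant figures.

h_p = 4.74 m

γ = ρg = 1559 × 9.81 / 1000 = 15.29379 kN/m³.
The centroid is at the centre, 0.33 m below the top of the plate, so the centroid depth is h_c = 4.4 + 0.33 = 4.73 m.
A = π(0.33)² = 0.342119 m².
Resultant F = γ·h_c·A = 15.29379 × 4.73 × 0.342119 = 24.7488 kN.
I_c = πr⁴/4 = π × 0.33⁴/4 = 0.0093142 m⁴.
Centre of pressure: y_p = y_c + I_c/(y_c·A) = 4.73 + 0.0093142/(4.73 × 0.342119) = 4.73 + 0.00575582 = 4.73576 m along the plane.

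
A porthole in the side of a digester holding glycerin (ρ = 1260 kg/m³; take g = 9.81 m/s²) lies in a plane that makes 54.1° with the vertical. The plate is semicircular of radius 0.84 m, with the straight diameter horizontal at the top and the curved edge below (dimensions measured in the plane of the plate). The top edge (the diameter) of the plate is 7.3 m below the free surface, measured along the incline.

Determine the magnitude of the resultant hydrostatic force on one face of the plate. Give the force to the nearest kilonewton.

γ = ρg = 1260 × 9.81 / 1000 = 12.3606 kN/m³.
The plate makes 54.1° with the vertical, i.e. θ = 90° − 54.1° = 35.9° to the horizontal. Measuring y along the incline from the free-surface line, vertical depth h = y·sinθ with sinθ = 0.586372.
The centroid of a semicircle lies 4r/(3π) = 0.356507 m from the diameter, here below the top edge, so y_c = 7.3 + 0.356507 = 7.65651 m and h_c = 7.65651 × 0.586372 = 4.48956 m.
A = πr²/2 = π × 0.84²/2 = 1.10835 m².
Resultant F = γ·h_c·A = 12.3606 × 4.48956 × 1.10835 = 61.5064 kN.

F ≈ 62 kN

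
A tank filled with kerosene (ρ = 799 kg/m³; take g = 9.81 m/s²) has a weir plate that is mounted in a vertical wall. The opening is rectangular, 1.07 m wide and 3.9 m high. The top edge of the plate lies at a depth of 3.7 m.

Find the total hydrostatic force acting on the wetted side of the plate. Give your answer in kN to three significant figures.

γ = ρg = 799 × 9.81 / 1000 = 7.83819 kN/m³.
The centroid lies 3.9/2 = 1.95 m below the top edge, so the centroid depth is h_c = 3.7 + 1.95 = 5.65 m.
A = 1.07 × 3.9 = 4.173 m².
Resultant F = γ·h_c·A = 7.83819 × 5.65 × 4.173 = 184.805 kN.

F ≈ 185 kN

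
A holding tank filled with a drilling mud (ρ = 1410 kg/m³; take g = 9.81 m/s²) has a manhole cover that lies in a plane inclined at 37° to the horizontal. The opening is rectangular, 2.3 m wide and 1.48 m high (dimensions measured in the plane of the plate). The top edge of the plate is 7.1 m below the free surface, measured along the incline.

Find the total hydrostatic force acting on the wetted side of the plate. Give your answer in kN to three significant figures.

F ≈ 222 kN

γ = ρg = 1410 × 9.81 / 1000 = 13.8321 kN/m³.
Let θ = 37° be the plate's angle to the horizontal; measure y along the incline from where the plane meets the free surface. Vertical depth h = y·sinθ with sinθ = 0.601815.
The centroid lies 1.48/2 = 0.74 m below the top edge, so y_c = 7.1 + 0.74 = 7.84 m and h_c = 7.84 × 0.601815 = 4.71823 m.
A = 2.3 × 1.48 = 3.404 m².
Resultant F = γ·h_c·A = 13.8321 × 4.71823 × 3.404 = 222.155 kN.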